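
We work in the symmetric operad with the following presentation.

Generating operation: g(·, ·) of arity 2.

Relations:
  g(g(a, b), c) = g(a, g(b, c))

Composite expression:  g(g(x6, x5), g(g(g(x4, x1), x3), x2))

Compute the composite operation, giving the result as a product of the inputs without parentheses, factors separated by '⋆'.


x6 ⋆ x5 ⋆ x4 ⋆ x1 ⋆ x3 ⋆ x2

Under associativity of g, the answer is the x's in reading order.
g(x6, x5) reduces to x6 ⋆ x5
g(x4, x1) reduces to x4 ⋆ x1
g(g(x4, x1), x3) reduces to x4 ⋆ x1 ⋆ x3
g(g(g(x4, x1), x3), x2) reduces to x4 ⋆ x1 ⋆ x3 ⋆ x2
g(g(x6, x5), g(g(g(x4, x1), x3), x2)) reduces to x6 ⋆ x5 ⋆ x4 ⋆ x1 ⋆ x3 ⋆ x2


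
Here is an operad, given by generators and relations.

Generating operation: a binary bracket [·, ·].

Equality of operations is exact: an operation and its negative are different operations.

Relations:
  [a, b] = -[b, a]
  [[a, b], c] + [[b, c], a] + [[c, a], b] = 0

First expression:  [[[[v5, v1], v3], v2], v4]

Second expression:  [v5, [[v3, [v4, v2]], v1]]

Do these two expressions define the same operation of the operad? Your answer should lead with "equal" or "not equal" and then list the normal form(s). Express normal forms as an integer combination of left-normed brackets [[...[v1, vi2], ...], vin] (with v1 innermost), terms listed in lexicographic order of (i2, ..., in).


not equal; the first gives -[[[[v1, v5], v3], v2], v4] and the second [[[[v1, v2], v4], v3], v5] - [[[[v1, v3], v2], v4], v5] + [[[[v1, v3], v4], v2], v5] - [[[[v1, v4], v2], v3], v5]

Reducing the first expression gives -[[[[v1, v5], v3], v2], v4]
Reducing the second expression gives [[[[v1, v2], v4], v3], v5] - [[[[v1, v3], v2], v4], v5] + [[[[v1, v3], v4], v2], v5] - [[[[v1, v4], v2], v3], v5]
They disagree, so not equal.


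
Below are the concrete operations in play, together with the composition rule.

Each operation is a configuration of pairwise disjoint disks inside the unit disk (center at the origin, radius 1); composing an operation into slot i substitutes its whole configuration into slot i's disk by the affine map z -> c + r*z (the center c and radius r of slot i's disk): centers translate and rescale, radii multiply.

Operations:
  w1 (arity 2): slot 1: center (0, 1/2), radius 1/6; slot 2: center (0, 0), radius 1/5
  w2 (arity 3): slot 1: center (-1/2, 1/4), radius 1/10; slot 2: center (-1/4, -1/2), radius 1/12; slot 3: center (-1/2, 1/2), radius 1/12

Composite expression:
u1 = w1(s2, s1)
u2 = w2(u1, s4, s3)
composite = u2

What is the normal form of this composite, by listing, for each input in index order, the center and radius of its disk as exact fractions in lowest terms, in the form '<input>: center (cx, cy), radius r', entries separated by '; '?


s1: center (-1/2, 1/4), radius 1/50; s2: center (-1/2, 3/10), radius 1/60; s3: center (-1/2, 1/2), radius 1/12; s4: center (-1/4, -1/2), radius 1/12

Follow each s-input down from w2: c' goes to c + r*c', radius to r*r'.
for s2, the 2-step affine chain lands on center (-1/2, 3/10), radius 1/60
for s1, the 2-step affine chain lands on center (-1/2, 1/4), radius 1/50
for s4, the 1-step affine chain lands on center (-1/4, -1/2), radius 1/12
for s3, the 1-step affine chain lands on center (-1/2, 1/2), radius 1/12


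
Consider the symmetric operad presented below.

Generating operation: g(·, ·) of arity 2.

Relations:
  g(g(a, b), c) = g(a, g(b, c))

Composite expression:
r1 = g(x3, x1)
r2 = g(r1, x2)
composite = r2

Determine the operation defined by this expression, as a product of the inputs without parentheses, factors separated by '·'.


Every regrouping of g is equal, so read the x-inputs in written order.
g(x3, x1) unparenthesizes to x3 · x1
g(g(x3, x1), x2) unparenthesizes to x3 · x1 · x2

x3 · x1 · x2


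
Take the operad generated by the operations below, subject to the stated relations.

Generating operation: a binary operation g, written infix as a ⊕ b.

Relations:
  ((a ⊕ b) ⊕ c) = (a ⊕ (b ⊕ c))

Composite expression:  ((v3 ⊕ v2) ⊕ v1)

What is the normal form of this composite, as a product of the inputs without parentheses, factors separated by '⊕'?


v3 ⊕ v2 ⊕ v1

The g-tree's shape is irrelevant; the v-reading-order decides.
(v3 ⊕ v2) reduces to v3 ⊕ v2
((v3 ⊕ v2) ⊕ v1) reduces to v3 ⊕ v2 ⊕ v1


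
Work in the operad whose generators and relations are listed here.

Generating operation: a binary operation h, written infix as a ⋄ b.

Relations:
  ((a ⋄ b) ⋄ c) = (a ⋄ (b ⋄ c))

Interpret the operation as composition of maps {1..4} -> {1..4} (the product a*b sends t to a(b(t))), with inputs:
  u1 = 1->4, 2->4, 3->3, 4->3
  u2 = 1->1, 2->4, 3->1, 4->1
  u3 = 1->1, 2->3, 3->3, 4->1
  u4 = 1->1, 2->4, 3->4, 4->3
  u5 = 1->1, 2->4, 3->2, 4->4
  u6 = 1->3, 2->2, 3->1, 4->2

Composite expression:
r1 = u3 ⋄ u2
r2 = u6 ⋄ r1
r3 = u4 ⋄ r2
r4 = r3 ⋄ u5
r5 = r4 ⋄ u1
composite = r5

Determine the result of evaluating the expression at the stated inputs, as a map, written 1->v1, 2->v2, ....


1->4, 2->4, 3->4, 4->4

(u3 ⋄ u2) = 1->1, 2->1, 3->1, 4->1
(u6 ⋄ (u3 ⋄ u2)) = 1->3, 2->3, 3->3, 4->3
(u4 ⋄ (u6 ⋄ (u3 ⋄ u2))) = 1->4, 2->4, 3->4, 4->4
((u4 ⋄ (u6 ⋄ (u3 ⋄ u2))) ⋄ u5) = 1->4, 2->4, 3->4, 4->4
(((u4 ⋄ (u6 ⋄ (u3 ⋄ u2))) ⋄ u5) ⋄ u1) = 1->4, 2->4, 3->4, 4->4


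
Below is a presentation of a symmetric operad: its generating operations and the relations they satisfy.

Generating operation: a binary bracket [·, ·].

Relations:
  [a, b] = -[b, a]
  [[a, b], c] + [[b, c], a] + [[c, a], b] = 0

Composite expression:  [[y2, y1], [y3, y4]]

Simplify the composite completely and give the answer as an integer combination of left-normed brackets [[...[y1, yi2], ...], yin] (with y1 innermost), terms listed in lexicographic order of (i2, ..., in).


-[[[y1, y2], y3], y4] + [[[y1, y2], y4], y3]

Skip Jacobi rewriting: expand, keep y1-initial words, read off terms.
Composite bracket: [[y2, y1], [y3, y4]]
Expanding via [a, b] = ab - ba: 8 signed words (2^3 = 8).
Words beginning with y1 determine it all:
  sign of y1y2y3y4 is -1, so it contributes -[[[y1, y2], y3], y4]
  sign of y1y2y4y3 is +1, so it contributes +[[[y1, y2], y4], y3]


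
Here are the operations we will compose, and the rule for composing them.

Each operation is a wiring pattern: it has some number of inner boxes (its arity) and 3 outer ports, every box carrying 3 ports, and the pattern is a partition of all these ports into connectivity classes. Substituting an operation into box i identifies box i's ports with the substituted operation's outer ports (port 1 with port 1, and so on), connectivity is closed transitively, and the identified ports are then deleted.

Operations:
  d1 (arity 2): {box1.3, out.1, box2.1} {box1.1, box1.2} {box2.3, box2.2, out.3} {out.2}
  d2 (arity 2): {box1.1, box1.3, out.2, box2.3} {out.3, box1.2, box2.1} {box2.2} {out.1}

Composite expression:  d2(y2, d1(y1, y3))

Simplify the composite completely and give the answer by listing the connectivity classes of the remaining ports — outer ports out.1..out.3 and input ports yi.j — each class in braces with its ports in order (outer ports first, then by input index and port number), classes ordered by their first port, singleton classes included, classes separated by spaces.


{out.1} {out.2, y2.1, y2.3, y3.2, y3.3} {out.3, y1.3, y2.2, y3.1} {y1.1, y1.2}

Connectivity passes through glued d2-boundaries; trace each wire chain.
stage d1: inputs (y1, y3), connectivity {out.1, y1.3, y3.1} {out.2} {out.3, y3.2, y3.3} {y1.1, y1.2}, out.j its boundary
stage d2: inputs (y2, y1, y3), connectivity {out.1} {out.2, y2.1, y2.3, y3.2, y3.3} {out.3, y1.3, y2.2, y3.1} {y1.1, y1.2}, out.j its boundary


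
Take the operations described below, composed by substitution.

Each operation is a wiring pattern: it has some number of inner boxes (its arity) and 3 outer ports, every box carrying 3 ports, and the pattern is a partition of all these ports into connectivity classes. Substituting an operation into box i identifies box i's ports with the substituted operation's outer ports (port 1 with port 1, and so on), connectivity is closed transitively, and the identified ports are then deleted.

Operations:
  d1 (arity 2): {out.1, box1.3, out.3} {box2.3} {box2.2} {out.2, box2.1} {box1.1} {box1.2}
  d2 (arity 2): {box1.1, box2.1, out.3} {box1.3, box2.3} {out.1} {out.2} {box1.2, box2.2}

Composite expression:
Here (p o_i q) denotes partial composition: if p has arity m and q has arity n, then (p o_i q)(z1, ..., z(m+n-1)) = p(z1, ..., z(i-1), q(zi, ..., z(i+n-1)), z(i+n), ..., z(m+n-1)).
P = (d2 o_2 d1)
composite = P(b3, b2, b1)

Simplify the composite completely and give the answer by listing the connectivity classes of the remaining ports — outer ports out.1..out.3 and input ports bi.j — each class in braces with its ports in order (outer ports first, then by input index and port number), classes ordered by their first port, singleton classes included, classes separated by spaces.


After gluing at d2, chains via deleted ports link the b-ports.
composing d1 on (b2, b1), with out.j its own outer ports: {out.1, out.3, b2.3} {out.2, b1.1} {b1.2} {b1.3} {b2.1} {b2.2}
composing d2 on (b3, b2, b1), with out.j its own outer ports: {out.1} {out.2} {out.3, b2.3, b3.1, b3.3} {b1.1, b3.2} {b1.2} {b1.3} {b2.1} {b2.2}

{out.1} {out.2} {out.3, b2.3, b3.1, b3.3} {b1.1, b3.2} {b1.2} {b1.3} {b2.1} {b2.2}


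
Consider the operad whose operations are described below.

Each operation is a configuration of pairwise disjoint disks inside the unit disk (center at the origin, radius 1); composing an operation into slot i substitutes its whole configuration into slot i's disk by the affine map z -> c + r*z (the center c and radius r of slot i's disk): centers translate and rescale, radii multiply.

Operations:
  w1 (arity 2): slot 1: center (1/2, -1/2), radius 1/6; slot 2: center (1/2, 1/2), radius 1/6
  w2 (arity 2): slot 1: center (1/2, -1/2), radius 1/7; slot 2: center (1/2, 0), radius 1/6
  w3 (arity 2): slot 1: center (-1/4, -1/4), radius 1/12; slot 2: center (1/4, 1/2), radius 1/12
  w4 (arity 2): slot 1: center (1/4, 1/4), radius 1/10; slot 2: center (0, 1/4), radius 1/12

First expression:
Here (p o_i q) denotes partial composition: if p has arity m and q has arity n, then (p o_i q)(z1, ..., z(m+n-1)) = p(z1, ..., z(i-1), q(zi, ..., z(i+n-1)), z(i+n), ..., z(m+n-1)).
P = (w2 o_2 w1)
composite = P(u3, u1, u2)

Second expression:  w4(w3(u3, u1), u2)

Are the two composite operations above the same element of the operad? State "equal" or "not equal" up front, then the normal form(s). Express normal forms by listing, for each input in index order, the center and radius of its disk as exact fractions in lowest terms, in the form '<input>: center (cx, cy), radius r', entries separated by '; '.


The first expression, normalized: u1: center (7/12, -1/12), radius 1/36; u2: center (7/12, 1/12), radius 1/36; u3: center (1/2, -1/2), radius 1/7
The second expression, normalized: u1: center (11/40, 3/10), radius 1/120; u2: center (0, 1/4), radius 1/12; u3: center (9/40, 9/40), radius 1/120
No match — not equal.

not equal; first: u1: center (7/12, -1/12), radius 1/36; u2: center (7/12, 1/12), radius 1/36; u3: center (1/2, -1/2), radius 1/7; second: u1: center (11/40, 3/10), radius 1/120; u2: center (0, 1/4), radius 1/12; u3: center (9/40, 9/40), radius 1/120


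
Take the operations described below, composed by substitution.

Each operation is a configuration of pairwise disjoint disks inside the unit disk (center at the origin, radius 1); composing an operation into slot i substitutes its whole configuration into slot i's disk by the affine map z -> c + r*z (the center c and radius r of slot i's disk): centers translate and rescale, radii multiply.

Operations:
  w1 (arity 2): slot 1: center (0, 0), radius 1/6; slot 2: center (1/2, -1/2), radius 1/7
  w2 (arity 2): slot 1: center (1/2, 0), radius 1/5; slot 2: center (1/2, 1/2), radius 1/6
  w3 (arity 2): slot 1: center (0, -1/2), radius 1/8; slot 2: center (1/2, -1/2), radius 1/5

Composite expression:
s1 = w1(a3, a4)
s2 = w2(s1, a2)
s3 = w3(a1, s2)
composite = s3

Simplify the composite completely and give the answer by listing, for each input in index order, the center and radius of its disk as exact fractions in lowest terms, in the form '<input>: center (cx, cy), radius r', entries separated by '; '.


Affine substitution under w3: radii multiply and a-centers shift.
a1 passes through 1 substitution, ending at center (0, -1/2), radius 1/8
a3 passes through 3 substitutions, ending at center (3/5, -1/2), radius 1/150
a4 passes through 3 substitutions, ending at center (31/50, -13/25), radius 1/175
a2 passes through 2 substitutions, ending at center (3/5, -2/5), radius 1/30

a1: center (0, -1/2), radius 1/8; a2: center (3/5, -2/5), radius 1/30; a3: center (3/5, -1/2), radius 1/150; a4: center (31/50, -13/25), radius 1/175


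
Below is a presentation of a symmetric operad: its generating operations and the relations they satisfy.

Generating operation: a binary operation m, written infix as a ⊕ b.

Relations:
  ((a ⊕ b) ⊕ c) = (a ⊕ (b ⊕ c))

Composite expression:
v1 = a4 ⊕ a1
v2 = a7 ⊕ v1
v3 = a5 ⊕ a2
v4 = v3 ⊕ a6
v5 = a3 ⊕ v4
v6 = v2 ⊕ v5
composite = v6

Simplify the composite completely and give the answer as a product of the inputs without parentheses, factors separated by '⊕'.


Under associativity of m, the answer is the a's in reading order.
(a4 ⊕ a1) unparenthesizes to a4 ⊕ a1
(a7 ⊕ (a4 ⊕ a1)) unparenthesizes to a7 ⊕ a4 ⊕ a1
(a5 ⊕ a2) unparenthesizes to a5 ⊕ a2
((a5 ⊕ a2) ⊕ a6) unparenthesizes to a5 ⊕ a2 ⊕ a6
(a3 ⊕ ((a5 ⊕ a2) ⊕ a6)) unparenthesizes to a3 ⊕ a5 ⊕ a2 ⊕ a6
((a7 ⊕ (a4 ⊕ a1)) ⊕ (a3 ⊕ ((a5 ⊕ a2) ⊕ a6))) unparenthesizes to a7 ⊕ a4 ⊕ a1 ⊕ a3 ⊕ a5 ⊕ a2 ⊕ a6

a7 ⊕ a4 ⊕ a1 ⊕ a3 ⊕ a5 ⊕ a2 ⊕ a6


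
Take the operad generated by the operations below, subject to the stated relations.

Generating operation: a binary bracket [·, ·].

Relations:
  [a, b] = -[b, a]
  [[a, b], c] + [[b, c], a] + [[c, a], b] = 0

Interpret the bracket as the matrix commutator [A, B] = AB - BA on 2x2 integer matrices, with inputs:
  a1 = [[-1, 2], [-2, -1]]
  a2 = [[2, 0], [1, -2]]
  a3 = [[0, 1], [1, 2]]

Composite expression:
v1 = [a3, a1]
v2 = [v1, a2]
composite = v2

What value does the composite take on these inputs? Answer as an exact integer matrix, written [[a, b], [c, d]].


[[-4, 16], [-8, 4]]

[a3, a1] = [[-4, -4], [-4, 4]]
[[a3, a1], a2] = [[-4, 16], [-8, 4]]


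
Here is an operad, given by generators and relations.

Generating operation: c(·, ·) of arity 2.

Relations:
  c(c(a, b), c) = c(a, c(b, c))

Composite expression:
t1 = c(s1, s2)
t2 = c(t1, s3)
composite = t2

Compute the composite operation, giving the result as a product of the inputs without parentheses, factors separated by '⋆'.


s1 ⋆ s2 ⋆ s3

Key point: c is associative — brackets drop, the s-order remains.
c(s1, s2) unparenthesizes to s1 ⋆ s2
c(c(s1, s2), s3) unparenthesizes to s1 ⋆ s2 ⋆ s3


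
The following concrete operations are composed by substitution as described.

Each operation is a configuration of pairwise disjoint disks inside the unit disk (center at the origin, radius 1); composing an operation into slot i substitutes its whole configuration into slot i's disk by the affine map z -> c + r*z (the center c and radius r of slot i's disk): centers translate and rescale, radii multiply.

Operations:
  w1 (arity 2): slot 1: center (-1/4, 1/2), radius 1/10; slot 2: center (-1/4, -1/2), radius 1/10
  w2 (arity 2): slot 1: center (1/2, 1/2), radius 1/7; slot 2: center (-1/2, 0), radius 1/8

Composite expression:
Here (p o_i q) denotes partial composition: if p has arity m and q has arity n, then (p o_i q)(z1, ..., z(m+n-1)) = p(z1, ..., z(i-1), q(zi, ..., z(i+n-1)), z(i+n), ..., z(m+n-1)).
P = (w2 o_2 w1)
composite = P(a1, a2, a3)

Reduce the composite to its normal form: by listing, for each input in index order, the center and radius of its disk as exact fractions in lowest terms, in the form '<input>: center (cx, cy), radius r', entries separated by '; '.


a1: center (1/2, 1/2), radius 1/7; a2: center (-17/32, 1/16), radius 1/80; a3: center (-17/32, -1/16), radius 1/80

Only the slot chain above each a matters under w2; compose those maps.
input a1: applying the 1 nested substitution gives center (1/2, 1/2), radius 1/7
input a2: applying the 2 nested substitutions gives center (-17/32, 1/16), radius 1/80
input a3: applying the 2 nested substitutions gives center (-17/32, -1/16), radius 1/80


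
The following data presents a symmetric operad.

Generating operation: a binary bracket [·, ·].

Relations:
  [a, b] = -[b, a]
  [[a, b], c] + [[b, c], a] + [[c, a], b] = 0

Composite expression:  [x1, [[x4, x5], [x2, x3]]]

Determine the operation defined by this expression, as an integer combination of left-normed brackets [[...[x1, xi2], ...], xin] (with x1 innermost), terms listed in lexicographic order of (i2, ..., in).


-[[[[x1, x2], x3], x4], x5] + [[[[x1, x2], x3], x5], x4] + [[[[x1, x3], x2], x4], x5] - [[[[x1, x3], x2], x5], x4] + [[[[x1, x4], x5], x2], x3] - [[[[x1, x4], x5], x3], x2] - [[[[x1, x5], x4], x2], x3] + [[[[x1, x5], x4], x3], x2]


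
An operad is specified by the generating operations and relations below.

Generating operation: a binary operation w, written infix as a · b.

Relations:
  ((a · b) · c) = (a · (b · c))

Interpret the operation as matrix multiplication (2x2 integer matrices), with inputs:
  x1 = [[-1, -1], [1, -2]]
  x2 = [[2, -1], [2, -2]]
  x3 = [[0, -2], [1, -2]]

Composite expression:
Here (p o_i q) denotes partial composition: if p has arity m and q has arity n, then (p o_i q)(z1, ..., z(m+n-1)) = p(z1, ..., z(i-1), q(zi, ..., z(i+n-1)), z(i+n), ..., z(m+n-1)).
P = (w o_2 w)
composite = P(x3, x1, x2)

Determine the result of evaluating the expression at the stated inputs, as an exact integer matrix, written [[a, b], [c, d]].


(x1 · x2) = [[-4, 3], [-2, 3]]
(x3 · (x1 · x2)) = [[4, -6], [0, -3]]

[[4, -6], [0, -3]]


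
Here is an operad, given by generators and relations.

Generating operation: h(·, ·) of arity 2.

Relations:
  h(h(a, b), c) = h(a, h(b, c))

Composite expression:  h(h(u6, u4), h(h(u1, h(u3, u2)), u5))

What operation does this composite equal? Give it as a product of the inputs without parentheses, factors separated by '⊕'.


u6 ⊕ u4 ⊕ u1 ⊕ u3 ⊕ u2 ⊕ u5

Associativity of h dissolves the nesting; only the u-input order survives.
h(u6, u4) linearizes to u6 ⊕ u4
h(u3, u2) linearizes to u3 ⊕ u2
h(u1, h(u3, u2)) linearizes to u1 ⊕ u3 ⊕ u2
h(h(u1, h(u3, u2)), u5) linearizes to u1 ⊕ u3 ⊕ u2 ⊕ u5
h(h(u6, u4), h(h(u1, h(u3, u2)), u5)) linearizes to u6 ⊕ u4 ⊕ u1 ⊕ u3 ⊕ u2 ⊕ u5


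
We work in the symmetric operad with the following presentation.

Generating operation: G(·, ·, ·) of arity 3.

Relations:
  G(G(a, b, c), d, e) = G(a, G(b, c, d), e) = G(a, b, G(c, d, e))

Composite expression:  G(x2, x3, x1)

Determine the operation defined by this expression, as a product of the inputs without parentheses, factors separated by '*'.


Key point: G is associative — brackets drop, the x-order remains.
G(x2, x3, x1) reduces to x2 * x3 * x1

x2 * x3 * x1


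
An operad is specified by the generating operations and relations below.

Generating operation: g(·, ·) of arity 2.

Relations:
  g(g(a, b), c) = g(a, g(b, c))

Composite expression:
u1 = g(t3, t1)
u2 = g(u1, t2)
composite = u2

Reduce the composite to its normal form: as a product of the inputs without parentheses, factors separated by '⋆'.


t3 ⋆ t1 ⋆ t2

Under associativity of g, the answer is the t's in reading order.
g(t3, t1) unparenthesizes to t3 ⋆ t1
g(g(t3, t1), t2) unparenthesizes to t3 ⋆ t1 ⋆ t2


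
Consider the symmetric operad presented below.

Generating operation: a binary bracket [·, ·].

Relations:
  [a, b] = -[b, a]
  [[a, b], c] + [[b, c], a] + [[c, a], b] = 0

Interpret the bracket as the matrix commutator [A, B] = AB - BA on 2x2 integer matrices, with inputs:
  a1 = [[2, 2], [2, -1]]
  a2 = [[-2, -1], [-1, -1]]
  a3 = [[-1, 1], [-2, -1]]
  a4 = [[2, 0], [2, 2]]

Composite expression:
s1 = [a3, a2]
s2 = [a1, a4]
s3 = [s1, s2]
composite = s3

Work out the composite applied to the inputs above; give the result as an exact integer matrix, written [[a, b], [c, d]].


[[-6, -8], [-20, 6]]

[a3, a2] = [[-3, 1], [2, 3]]
[a1, a4] = [[4, 0], [-6, -4]]
[[a3, a2], [a1, a4]] = [[-6, -8], [-20, 6]]


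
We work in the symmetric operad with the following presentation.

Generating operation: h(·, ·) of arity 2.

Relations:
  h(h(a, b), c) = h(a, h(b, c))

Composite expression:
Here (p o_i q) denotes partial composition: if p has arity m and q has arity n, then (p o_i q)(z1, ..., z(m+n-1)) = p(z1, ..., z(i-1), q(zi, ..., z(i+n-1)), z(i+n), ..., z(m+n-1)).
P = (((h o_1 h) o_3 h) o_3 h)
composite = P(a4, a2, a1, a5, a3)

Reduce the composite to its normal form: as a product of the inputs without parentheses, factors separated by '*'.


a4 * a2 * a1 * a5 * a3

All parenthesizations of h agree; list the a-inputs left to right.
h(a4, a2) collapses to a4 * a2
h(a1, a5) collapses to a1 * a5
h(h(a1, a5), a3) collapses to a1 * a5 * a3
h(h(a4, a2), h(h(a1, a5), a3)) collapses to a4 * a2 * a1 * a5 * a3


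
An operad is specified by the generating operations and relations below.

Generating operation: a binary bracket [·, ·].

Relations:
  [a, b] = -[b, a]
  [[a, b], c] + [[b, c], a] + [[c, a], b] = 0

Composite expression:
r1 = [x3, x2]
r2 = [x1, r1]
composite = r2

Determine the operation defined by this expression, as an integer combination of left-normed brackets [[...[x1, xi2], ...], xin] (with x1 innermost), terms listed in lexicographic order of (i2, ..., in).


-[[x1, x2], x3] + [[x1, x3], x2]

Skip Jacobi rewriting: expand, keep x1-initial words, read off terms.
Composite bracket: [x1, [x3, x2]]
Under [a, b] = ab - ba we get 4 signed associative words (2^2 = 4).
Coefficients come from the x1-initial words:
  the word x1x2x3 carries sign -1 and contributes -[[x1, x2], x3]
  the word x1x3x2 carries sign +1 and contributes +[[x1, x3], x2]


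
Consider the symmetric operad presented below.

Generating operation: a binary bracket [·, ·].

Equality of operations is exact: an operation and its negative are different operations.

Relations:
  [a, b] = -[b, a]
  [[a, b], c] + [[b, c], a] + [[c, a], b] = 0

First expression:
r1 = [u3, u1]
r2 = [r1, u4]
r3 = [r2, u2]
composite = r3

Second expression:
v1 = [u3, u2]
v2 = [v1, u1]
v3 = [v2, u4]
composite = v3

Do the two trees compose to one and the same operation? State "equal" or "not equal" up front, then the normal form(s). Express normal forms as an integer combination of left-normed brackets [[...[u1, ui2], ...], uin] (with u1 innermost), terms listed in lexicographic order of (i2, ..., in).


not equal — first -[[[u1, u3], u4], u2], second [[[u1, u2], u3], u4] - [[[u1, u3], u2], u4]

Normal form of the first expression: -[[[u1, u3], u4], u2]
Normal form of the second expression: [[[u1, u2], u3], u4] - [[[u1, u3], u2], u4]
The forms do not match — not equal.


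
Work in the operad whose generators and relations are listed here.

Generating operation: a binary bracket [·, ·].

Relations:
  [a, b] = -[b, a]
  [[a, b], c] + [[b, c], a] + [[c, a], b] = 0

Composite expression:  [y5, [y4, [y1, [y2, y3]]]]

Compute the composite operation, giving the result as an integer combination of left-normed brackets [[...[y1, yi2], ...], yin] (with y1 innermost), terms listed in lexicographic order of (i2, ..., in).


Left-normed coefficients sit on the y1-initial expansion words.
Composite bracket: [y5, [y4, [y1, [y2, y3]]]]
Applying ab - ba throughout gives 16 signed words (2^4 = 16).
Words beginning with y1 determine it all:
  the word y1y2y3y4y5 carries sign +1 and contributes +[[[[y1, y2], y3], y4], y5]
  the word y1y3y2y4y5 carries sign -1 and contributes -[[[[y1, y3], y2], y4], y5]

[[[[y1, y2], y3], y4], y5] - [[[[y1, y3], y2], y4], y5]


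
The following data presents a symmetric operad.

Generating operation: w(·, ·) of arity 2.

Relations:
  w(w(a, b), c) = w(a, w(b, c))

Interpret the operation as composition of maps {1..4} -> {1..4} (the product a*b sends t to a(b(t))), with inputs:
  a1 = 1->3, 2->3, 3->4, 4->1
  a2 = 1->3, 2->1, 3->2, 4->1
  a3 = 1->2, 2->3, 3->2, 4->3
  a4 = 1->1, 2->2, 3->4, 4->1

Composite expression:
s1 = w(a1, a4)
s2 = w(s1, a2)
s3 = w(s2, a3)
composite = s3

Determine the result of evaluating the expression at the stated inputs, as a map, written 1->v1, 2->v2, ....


w(a1, a4) = 1->3, 2->3, 3->1, 4->3
w(w(a1, a4), a2) = 1->1, 2->3, 3->3, 4->3
w(w(w(a1, a4), a2), a3) = 1->3, 2->3, 3->3, 4->3

1->3, 2->3, 3->3, 4->3


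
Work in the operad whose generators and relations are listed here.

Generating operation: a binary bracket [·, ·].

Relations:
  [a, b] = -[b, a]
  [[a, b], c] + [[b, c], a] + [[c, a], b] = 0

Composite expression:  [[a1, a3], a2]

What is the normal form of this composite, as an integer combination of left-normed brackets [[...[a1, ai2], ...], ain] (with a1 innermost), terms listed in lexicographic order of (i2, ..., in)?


Skip Jacobi rewriting: expand, keep a1-initial words, read off terms.
Composite bracket: [[a1, a3], a2]
Expanding via [a, b] = ab - ba: 4 signed words (2^2 = 4).
Words beginning with a1 determine it all:
  sign of a1a3a2 is +1, so it contributes +[[a1, a3], a2]

[[a1, a3], a2]


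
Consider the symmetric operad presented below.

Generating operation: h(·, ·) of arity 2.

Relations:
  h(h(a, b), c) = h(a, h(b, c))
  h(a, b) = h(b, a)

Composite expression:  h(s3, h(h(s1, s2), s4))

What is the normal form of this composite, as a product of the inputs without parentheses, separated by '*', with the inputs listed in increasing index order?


Shape and order are irrelevant to h; the s-input set decides.
h(s1, s2) spells out as s1 * s2
h(h(s1, s2), s4) spells out as s1 * s2 * s4
h(s3, h(h(s1, s2), s4)) spells out as s3 * s1 * s2 * s4
sorting the factors by input index: s1 * s2 * s3 * s4

s1 * s2 * s3 * s4


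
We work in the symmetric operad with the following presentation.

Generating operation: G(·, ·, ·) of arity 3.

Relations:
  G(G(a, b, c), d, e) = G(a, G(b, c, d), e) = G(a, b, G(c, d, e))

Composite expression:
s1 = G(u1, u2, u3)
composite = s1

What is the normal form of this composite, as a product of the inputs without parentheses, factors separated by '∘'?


u1 ∘ u2 ∘ u3

All parenthesizations of G agree; list the u-inputs left to right.
G(u1, u2, u3) flattens to u1 ∘ u2 ∘ u3


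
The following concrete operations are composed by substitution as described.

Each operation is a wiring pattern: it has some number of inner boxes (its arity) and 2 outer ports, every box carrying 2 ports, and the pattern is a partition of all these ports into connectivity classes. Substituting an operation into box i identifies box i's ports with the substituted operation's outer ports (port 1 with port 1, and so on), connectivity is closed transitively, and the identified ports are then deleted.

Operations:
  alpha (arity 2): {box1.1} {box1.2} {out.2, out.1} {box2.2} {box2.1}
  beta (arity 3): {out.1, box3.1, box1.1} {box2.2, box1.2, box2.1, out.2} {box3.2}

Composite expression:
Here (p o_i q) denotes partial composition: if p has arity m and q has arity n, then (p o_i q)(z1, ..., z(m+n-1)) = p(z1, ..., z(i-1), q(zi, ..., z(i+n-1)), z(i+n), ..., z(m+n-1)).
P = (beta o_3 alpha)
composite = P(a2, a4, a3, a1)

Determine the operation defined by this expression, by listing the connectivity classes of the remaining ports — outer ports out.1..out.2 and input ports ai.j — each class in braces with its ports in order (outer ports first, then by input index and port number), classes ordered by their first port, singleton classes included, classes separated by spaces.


Treat the ports identified at beta as solder joints: merge, then drop.
stage alpha: inputs (a3, a1), connectivity {out.1, out.2} {a1.1} {a1.2} {a3.1} {a3.2}, out.j its boundary
stage beta: inputs (a2, a4, a3, a1), connectivity {out.1, a2.1} {out.2, a2.2, a4.1, a4.2} {a1.1} {a1.2} {a3.1} {a3.2}, out.j its boundary

{out.1, a2.1} {out.2, a2.2, a4.1, a4.2} {a1.1} {a1.2} {a3.1} {a3.2}


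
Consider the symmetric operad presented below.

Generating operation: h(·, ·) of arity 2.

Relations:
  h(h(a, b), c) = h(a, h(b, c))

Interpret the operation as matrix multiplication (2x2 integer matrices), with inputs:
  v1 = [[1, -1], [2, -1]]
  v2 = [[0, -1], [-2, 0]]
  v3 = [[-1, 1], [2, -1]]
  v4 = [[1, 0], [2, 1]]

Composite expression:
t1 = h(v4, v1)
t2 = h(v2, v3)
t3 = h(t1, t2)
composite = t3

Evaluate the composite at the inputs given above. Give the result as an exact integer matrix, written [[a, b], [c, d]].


h(v4, v1) = [[1, -1], [4, -3]]
h(v2, v3) = [[-2, 1], [2, -2]]
h(h(v4, v1), h(v2, v3)) = [[-4, 3], [-14, 10]]

[[-4, 3], [-14, 10]]


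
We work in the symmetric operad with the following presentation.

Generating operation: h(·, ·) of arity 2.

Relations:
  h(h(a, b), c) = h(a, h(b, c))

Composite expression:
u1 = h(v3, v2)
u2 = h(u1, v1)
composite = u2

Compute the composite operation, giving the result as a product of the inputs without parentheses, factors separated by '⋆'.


Every regrouping of h is equal, so read the v-inputs in written order.
h(v3, v2) flattens to v3 ⋆ v2
h(h(v3, v2), v1) flattens to v3 ⋆ v2 ⋆ v1

v3 ⋆ v2 ⋆ v1


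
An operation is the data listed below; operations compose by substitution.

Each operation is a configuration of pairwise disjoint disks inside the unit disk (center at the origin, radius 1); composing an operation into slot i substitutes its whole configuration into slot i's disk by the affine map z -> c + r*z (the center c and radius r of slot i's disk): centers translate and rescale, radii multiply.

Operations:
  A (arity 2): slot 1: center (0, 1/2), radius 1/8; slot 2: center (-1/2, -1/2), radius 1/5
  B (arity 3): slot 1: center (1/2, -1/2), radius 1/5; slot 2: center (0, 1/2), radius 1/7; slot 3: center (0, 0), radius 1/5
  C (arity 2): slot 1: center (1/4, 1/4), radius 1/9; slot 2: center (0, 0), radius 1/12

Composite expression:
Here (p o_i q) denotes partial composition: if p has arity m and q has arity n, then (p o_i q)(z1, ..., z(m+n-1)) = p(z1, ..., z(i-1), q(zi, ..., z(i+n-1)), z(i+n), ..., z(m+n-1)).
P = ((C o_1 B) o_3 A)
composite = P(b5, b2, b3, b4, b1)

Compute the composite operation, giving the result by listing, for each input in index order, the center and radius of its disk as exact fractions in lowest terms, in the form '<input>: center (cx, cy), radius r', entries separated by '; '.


b1: center (0, 0), radius 1/12; b2: center (1/4, 11/36), radius 1/63; b3: center (1/4, 47/180), radius 1/360; b4: center (43/180, 43/180), radius 1/225; b5: center (11/36, 7/36), radius 1/45


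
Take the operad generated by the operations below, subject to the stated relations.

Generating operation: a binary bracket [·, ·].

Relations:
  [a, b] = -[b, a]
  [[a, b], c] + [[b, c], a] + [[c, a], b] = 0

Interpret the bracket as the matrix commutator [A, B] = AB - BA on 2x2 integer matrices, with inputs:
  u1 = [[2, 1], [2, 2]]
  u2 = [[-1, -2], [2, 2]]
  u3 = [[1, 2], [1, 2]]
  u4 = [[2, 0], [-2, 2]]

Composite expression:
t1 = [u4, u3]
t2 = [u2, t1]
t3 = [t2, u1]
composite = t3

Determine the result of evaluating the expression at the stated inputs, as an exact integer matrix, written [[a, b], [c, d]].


[u4, u3] = [[4, 0], [2, -4]]
[u2, [u4, u3]] = [[-4, 16], [22, 4]]
[[u2, [u4, u3]], u1] = [[10, -8], [16, -10]]

[[10, -8], [16, -10]]


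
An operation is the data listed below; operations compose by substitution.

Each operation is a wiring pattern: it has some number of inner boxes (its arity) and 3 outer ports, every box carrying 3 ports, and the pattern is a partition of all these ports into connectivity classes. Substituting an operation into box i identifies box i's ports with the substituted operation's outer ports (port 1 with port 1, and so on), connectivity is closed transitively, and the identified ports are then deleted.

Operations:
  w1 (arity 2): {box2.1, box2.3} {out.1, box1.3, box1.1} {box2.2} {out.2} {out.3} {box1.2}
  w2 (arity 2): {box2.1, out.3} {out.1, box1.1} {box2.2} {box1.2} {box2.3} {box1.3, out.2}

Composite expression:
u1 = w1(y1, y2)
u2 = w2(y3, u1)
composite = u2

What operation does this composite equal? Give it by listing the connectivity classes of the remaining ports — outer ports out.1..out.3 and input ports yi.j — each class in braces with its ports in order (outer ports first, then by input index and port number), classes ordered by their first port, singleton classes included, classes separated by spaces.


{out.1, y3.1} {out.2, y3.3} {out.3, y1.1, y1.3} {y1.2} {y2.1, y2.3} {y2.2} {y3.2}

Reachability decides: close wires over w2-identified ports.
after w1, the pattern on (y1, y2) reads {out.1, y1.1, y1.3} {out.2} {out.3} {y1.2} {y2.1, y2.3} {y2.2} (out.j = its outer ports)
after w2, the pattern on (y3, y1, y2) reads {out.1, y3.1} {out.2, y3.3} {out.3, y1.1, y1.3} {y1.2} {y2.1, y2.3} {y2.2} {y3.2} (out.j = its outer ports)


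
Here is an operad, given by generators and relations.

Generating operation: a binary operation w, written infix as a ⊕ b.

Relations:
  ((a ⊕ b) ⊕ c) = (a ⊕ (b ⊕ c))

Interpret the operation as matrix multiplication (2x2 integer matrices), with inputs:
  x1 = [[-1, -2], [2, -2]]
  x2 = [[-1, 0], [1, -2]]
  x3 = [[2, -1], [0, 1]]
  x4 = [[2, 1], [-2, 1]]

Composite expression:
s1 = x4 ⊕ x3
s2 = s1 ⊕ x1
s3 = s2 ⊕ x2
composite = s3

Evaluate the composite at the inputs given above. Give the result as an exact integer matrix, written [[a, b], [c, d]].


(x4 ⊕ x3) = [[4, -1], [-4, 3]]
((x4 ⊕ x3) ⊕ x1) = [[-6, -6], [10, 2]]
(((x4 ⊕ x3) ⊕ x1) ⊕ x2) = [[0, 12], [-8, -4]]

[[0, 12], [-8, -4]]


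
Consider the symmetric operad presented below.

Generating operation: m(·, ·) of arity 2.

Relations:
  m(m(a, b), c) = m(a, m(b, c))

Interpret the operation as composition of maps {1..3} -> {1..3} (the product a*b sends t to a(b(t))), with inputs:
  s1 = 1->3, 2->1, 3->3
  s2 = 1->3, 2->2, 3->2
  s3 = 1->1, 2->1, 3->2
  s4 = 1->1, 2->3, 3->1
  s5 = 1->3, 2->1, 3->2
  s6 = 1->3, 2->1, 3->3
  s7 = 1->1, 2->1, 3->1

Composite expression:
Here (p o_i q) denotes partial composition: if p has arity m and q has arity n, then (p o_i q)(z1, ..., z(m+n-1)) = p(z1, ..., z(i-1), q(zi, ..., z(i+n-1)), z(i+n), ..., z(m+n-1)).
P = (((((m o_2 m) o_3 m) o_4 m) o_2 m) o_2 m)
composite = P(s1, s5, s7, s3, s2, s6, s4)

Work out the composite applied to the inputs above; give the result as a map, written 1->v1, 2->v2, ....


1->3, 2->3, 3->3

m(s5, s7) = 1->3, 2->3, 3->3
m(m(s5, s7), s3) = 1->3, 2->3, 3->3
m(s6, s4) = 1->3, 2->3, 3->3
m(s2, m(s6, s4)) = 1->2, 2->2, 3->2
m(m(m(s5, s7), s3), m(s2, m(s6, s4))) = 1->3, 2->3, 3->3
m(s1, m(m(m(s5, s7), s3), m(s2, m(s6, s4)))) = 1->3, 2->3, 3->3


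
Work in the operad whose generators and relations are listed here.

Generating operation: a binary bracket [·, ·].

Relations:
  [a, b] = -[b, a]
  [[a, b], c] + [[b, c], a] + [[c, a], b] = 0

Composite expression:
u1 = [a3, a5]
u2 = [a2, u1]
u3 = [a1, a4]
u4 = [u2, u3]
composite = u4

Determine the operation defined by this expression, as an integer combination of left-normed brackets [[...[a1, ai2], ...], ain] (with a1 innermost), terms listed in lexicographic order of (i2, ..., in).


Left-normed coefficients sit on the a1-initial expansion words.
Composite bracket: [[a2, [a3, a5]], [a1, a4]]
Under [a, b] = ab - ba we get 16 signed associative words (2^4 = 16).
Coefficients come from the a1-initial words:
  sign of a1a4a2a3a5 is -1, so it contributes -[[[[a1, a4], a2], a3], a5]
  sign of a1a4a2a5a3 is +1, so it contributes +[[[[a1, a4], a2], a5], a3]
  sign of a1a4a3a5a2 is +1, so it contributes +[[[[a1, a4], a3], a5], a2]
  sign of a1a4a5a3a2 is -1, so it contributes -[[[[a1, a4], a5], a3], a2]

-[[[[a1, a4], a2], a3], a5] + [[[[a1, a4], a2], a5], a3] + [[[[a1, a4], a3], a5], a2] - [[[[a1, a4], a5], a3], a2]


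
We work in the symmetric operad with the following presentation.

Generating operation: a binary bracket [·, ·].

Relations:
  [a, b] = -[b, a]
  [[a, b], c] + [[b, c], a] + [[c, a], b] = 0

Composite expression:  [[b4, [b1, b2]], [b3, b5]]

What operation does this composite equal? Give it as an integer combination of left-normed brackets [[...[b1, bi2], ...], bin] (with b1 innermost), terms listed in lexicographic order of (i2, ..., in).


-[[[[b1, b2], b4], b3], b5] + [[[[b1, b2], b4], b5], b3]

Skip Jacobi rewriting: expand, keep b1-initial words, read off terms.
Composite bracket: [[b4, [b1, b2]], [b3, b5]]
Expanding via [a, b] = ab - ba: 16 signed words (2^4 = 16).
The b1-initial words carry the normal form:
  b1b2b4b3b5 (sign -1) contributes -[[[[b1, b2], b4], b3], b5]
  b1b2b4b5b3 (sign +1) contributes +[[[[b1, b2], b4], b5], b3]


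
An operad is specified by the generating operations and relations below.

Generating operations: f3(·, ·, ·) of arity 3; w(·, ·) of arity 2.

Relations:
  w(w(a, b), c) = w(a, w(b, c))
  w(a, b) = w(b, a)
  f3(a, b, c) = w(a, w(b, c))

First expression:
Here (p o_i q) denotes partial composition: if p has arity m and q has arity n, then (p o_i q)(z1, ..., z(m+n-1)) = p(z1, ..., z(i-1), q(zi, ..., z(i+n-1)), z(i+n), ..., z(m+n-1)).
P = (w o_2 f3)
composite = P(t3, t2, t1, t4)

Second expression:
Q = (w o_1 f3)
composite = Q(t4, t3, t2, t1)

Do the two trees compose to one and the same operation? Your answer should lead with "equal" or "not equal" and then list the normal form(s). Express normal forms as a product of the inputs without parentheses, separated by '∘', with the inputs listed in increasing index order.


The first expression, normalized: t1 ∘ t2 ∘ t3 ∘ t4
The second expression, normalized: t1 ∘ t2 ∘ t3 ∘ t4
Both agree, so they are equal.

equal; both compose to t1 ∘ t2 ∘ t3 ∘ t4


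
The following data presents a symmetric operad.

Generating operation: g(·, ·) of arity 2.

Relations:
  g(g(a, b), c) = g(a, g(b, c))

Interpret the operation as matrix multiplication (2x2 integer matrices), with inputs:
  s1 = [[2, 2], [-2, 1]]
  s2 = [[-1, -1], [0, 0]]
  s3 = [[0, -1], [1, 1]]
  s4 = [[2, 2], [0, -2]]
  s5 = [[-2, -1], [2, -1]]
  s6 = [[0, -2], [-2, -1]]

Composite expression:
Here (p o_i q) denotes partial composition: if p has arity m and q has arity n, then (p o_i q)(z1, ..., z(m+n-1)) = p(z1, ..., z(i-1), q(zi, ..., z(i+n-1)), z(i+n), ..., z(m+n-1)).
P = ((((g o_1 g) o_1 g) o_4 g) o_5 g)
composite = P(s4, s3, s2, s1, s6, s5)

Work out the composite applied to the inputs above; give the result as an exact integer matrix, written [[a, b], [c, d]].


[[-12, -18], [12, 18]]

g(s4, s3) = [[2, 0], [-2, -2]]
g(g(s4, s3), s2) = [[-2, -2], [2, 2]]
g(s6, s5) = [[-4, 2], [2, 3]]
g(s1, g(s6, s5)) = [[-4, 10], [10, -1]]
g(g(g(s4, s3), s2), g(s1, g(s6, s5))) = [[-12, -18], [12, 18]]


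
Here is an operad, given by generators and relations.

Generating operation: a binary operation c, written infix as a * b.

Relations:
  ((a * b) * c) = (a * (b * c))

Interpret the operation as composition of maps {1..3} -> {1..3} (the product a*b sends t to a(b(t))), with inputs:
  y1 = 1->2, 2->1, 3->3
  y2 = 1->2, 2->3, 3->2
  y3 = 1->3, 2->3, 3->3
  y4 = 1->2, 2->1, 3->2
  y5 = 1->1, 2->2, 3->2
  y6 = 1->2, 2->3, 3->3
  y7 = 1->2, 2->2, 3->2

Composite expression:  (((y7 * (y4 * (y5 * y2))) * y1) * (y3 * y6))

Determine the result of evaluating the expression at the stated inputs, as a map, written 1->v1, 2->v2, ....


1->2, 2->2, 3->2

(y5 * y2) = 1->2, 2->2, 3->2
(y4 * (y5 * y2)) = 1->1, 2->1, 3->1
(y7 * (y4 * (y5 * y2))) = 1->2, 2->2, 3->2
((y7 * (y4 * (y5 * y2))) * y1) = 1->2, 2->2, 3->2
(y3 * y6) = 1->3, 2->3, 3->3
(((y7 * (y4 * (y5 * y2))) * y1) * (y3 * y6)) = 1->2, 2->2, 3->2


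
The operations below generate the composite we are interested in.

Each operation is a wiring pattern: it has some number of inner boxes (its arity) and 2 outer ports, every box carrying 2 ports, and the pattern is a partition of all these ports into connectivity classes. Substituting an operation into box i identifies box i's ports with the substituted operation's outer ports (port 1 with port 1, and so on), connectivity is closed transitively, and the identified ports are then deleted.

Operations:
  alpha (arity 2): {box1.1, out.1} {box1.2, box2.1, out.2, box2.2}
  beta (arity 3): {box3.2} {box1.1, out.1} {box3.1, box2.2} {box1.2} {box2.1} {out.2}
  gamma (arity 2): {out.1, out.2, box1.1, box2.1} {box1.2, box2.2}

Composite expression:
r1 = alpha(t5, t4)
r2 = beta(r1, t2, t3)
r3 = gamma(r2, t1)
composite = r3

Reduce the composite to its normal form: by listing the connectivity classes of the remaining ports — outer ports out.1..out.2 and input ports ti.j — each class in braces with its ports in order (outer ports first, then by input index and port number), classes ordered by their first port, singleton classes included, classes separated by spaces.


Treat the ports identified at gamma as solder joints: merge, then drop.
through alpha, on inputs (t5, t4): {out.1, t5.1} {out.2, t4.1, t4.2, t5.2} (out.j = stage outer ports)
through beta, on inputs (t5, t4, t2, t3): {out.1, t5.1} {out.2} {t2.1} {t2.2, t3.1} {t3.2} {t4.1, t4.2, t5.2} (out.j = stage outer ports)
through gamma, on inputs (t5, t4, t2, t3, t1): {out.1, out.2, t1.1, t5.1} {t1.2} {t2.1} {t2.2, t3.1} {t3.2} {t4.1, t4.2, t5.2} (out.j = stage outer ports)

{out.1, out.2, t1.1, t5.1} {t1.2} {t2.1} {t2.2, t3.1} {t3.2} {t4.1, t4.2, t5.2}
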